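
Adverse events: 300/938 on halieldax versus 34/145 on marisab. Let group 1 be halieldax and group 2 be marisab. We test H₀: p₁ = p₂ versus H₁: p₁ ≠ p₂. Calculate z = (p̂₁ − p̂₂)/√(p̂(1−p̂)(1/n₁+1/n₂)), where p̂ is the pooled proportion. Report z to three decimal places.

p̂₁ = 300/938 ≈ 0.31983, p̂₂ = 34/145 ≈ 0.23448.
Pooled p̂ = (300+34)/(938+145) = 334/1083 = 0.30840.
SE = √(0.21329 × 0.00796265) = 0.04121.
z = (0.31983 − 0.23448)/0.04121 = 0.08535/0.04121 = 2.071.

z = 2.071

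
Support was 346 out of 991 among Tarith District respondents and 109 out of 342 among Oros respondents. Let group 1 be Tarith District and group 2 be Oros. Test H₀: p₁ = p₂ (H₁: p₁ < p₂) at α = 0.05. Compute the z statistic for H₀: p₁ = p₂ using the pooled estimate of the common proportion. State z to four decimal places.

p̂₁ = 346/991 ≈ 0.349142, p̂₂ = 109/342 ≈ 0.318713.
Pooled p̂ = (346+109)/(991+342) = 455/1333 = 0.341335.
SE = √(p̂(1−p̂)(1/n₁+1/n₂)) = √(0.341335·0.658665·0.00393306) = √(0.000884252) = 0.029736.
z = (0.349142 − 0.318713)/0.029736 = 0.030429/0.029736 = 1.0233.
p-value = P(Z < 1.023) ≈ 0.8469; since p > α = 0.05, fail to reject H₀.

z = 1.0233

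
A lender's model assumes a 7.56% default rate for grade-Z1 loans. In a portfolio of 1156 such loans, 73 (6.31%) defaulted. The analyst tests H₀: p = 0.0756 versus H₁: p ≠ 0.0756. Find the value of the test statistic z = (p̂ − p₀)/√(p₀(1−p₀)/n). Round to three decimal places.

z = -1.601

p̂ = 73/1156 ≈ 0.063149.
Under H₀, SE = √(0.0756·0.9244/1156) = √(6.04538e-05) = 0.007775.
z = (0.063149 − 0.0756)/0.007775 = -0.012451/0.007775 = -1.601.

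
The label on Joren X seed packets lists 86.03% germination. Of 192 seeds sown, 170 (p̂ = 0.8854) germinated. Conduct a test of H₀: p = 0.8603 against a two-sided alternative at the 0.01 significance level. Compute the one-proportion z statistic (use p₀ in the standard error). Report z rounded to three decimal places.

z = 1.004

p̂ = 170/192 ≈ 0.88542.
Under H₀, SE = √(0.8603·0.1397/192) = √(0.000625958) = 0.02502.
z = (0.88542 − 0.8603)/0.02502 = 0.02512/0.02502 = 1.004.
Two-sided p-value ≈ 2·Φ(−1.004) = 0.3154, so at α = 0.01 we fail to reject H₀.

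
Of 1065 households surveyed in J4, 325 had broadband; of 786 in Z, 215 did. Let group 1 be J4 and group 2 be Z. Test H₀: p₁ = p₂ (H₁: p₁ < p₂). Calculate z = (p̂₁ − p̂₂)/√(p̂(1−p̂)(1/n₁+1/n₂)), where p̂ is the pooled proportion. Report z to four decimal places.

z = 1.4796

p̂₁ = 325/1065 = 0.305164, p̂₂ = 215/786 = 0.273537.
Pooled p̂ = (325+215)/(1065+786) = 540/1851 = 0.291734.
SE = √(0.206625 × 0.00221123) = 0.021375.
z = (0.305164 − 0.273537)/0.021375 = 0.031627/0.021375 = 1.4796.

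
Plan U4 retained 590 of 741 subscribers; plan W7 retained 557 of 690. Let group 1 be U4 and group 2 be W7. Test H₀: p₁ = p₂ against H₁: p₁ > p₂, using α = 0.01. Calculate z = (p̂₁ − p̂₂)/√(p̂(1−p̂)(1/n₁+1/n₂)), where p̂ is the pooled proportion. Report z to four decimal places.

p̂₁ = 590/741 ≈ 0.796221, p̂₂ = 557/690 ≈ 0.807246.
Pooled p̂ = (590+557)/(741+690) = 1147/1431 = 0.801537.
SE = √(p̂(1−p̂)(1/n₁+1/n₂)) = √(0.801537·0.198463·0.0027988) = √(0.00044522) = 0.021100.
z = (0.796221 − 0.807246)/0.021100 = -0.011025/0.021100 = -0.5225.
p-value = P(Z > -0.523) ≈ 0.6993. With α = 0.01, fail to reject H₀.

z = -0.5225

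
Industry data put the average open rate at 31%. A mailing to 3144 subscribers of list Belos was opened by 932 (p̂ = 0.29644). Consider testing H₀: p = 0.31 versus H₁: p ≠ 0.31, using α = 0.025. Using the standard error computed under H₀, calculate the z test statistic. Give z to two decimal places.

p̂ = 932/3144 ≈ 0.29644.
SE = √(p₀(1−p₀)/n) = √(0.2139/3144) = 0.00825.
z = (0.29644 − 0.31)/0.00825 = -0.01356/0.00825 = -1.64.
p-value = 2·P(Z > 1.644) ≈ 0.1001; since p > α = 0.025, fail to reject H₀.

z = -1.64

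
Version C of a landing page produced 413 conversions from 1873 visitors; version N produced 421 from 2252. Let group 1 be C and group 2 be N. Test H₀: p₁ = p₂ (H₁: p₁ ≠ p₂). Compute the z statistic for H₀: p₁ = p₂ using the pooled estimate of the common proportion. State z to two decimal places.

z = 2.67

p̂₁ = 413/1873 ≈ 0.2205, p̂₂ = 421/2252 ≈ 0.1869.
Pooled p̂ = (413+421)/(1873+2252) = 834/4125 = 0.2022.
SE = √(0.161304 × 0.000977953) = 0.0126.
z = (0.2205 − 0.1869)/0.0126 = 0.0336/0.0126 = 2.67.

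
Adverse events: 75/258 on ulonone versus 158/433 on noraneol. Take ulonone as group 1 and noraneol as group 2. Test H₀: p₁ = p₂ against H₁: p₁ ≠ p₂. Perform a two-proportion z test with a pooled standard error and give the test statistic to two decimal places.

p̂₁ = 75/258 ≈ 0.29070, p̂₂ = 158/433 ≈ 0.36490.
Pooled p̂ = (75+158)/(258+433) = 233/691 = 0.33719.
SE = √(p̂(1−p̂)(1/n₁+1/n₂)) = √(0.33719·0.66281·0.00618544) = √(0.00138241) = 0.03718.
z = (0.29070 − 0.36490)/0.03718 = -0.07420/0.03718 = -2.00.

z = -2.00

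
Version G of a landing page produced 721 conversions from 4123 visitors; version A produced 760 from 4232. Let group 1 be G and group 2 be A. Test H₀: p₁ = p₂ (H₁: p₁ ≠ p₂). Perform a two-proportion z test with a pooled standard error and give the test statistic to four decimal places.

p̂₁ = 721/4123 ≈ 0.1748727, p̂₂ = 760/4232 ≈ 0.1795841.
Pooled p̂ = (721+760)/(4123+4232) = 1481/8355 = 0.1772591.
SE = √(p̂(1−p̂)(1/n₁+1/n₂)) = √(0.1772591·0.8227409·0.000478837) = √(6.98327e-05) = 0.0083566.
z = (0.1748727 − 0.1795841)/0.0083566 = -0.0047114/0.0083566 = -0.5638.
p-value = 2·P(Z > 0.564) ≈ 0.5729.

z = -0.5638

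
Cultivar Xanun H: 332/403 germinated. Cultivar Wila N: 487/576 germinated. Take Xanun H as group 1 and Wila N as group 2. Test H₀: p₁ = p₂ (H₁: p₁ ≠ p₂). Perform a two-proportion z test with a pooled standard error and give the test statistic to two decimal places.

z = -0.90

p̂₁ = 332/403 = 0.8238, p̂₂ = 487/576 = 0.8455.
Pooled p̂ = (332+487)/(403+576) = 819/979 = 0.8366.
SE = √(p̂(1−p̂)(1/n₁+1/n₂)) = √(0.8366·0.1634·0.0042175) = √(0.000576625) = 0.0240.
z = (0.8238 − 0.8455)/0.0240 = -0.0217/0.0240 = -0.90.
p-value = 2·P(Z > 0.902) ≈ 0.3669.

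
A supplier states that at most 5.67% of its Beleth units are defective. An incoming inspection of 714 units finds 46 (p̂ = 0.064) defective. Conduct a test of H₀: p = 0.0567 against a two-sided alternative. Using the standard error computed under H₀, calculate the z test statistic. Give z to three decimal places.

p̂ = 46/714 ≈ 0.06443.
Standard error under H₀: √(0.0567×0.9433/714) = 0.00866.
z = (0.06443 − 0.0567)/0.00866 = 0.00773/0.00866 = 0.893.

z = 0.893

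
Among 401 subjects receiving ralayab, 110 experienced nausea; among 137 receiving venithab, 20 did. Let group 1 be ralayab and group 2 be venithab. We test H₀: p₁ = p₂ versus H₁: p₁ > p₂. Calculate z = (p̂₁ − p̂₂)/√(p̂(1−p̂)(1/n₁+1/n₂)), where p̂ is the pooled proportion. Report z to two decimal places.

z = 3.03

p̂₁ = 110/401 = 0.2743, p̂₂ = 20/137 = 0.1460.
Pooled p̂ = (110+20)/(401+137) = 130/538 = 0.2416.
SE = √(p̂(1−p̂)(1/n₁+1/n₂)) = √(0.2416·0.7584·0.00979304) = √(0.00179455) = 0.0424.
z = (0.2743 − 0.1460)/0.0424 = 0.1283/0.0424 = 3.03.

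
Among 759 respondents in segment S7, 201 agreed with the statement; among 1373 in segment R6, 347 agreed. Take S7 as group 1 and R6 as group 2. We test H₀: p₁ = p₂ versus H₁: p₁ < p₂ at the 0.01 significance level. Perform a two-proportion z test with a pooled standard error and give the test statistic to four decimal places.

z = 0.6117

p̂₁ = 201/759 = 0.264822, p̂₂ = 347/1373 = 0.252731.
Pooled p̂ = (201+347)/(759+1373) = 548/2132 = 0.257036.
SE = √(0.190968 × 0.00204586) = 0.019766.
z = (0.264822 − 0.252731)/0.019766 = 0.012091/0.019766 = 0.6117.
p-value = P(Z < 0.612) ≈ 0.7296. With α = 0.01, fail to reject H₀.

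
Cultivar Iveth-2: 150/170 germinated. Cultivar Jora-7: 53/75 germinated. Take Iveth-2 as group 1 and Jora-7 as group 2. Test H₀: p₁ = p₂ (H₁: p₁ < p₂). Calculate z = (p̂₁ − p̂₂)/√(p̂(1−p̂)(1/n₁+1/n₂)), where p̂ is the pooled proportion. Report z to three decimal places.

z = 3.363

p̂₁ = 150/170 = 0.88235, p̂₂ = 53/75 = 0.70667.
Pooled p̂ = (150+53)/(170+75) = 203/245 = 0.82857.
SE = √(p̂(1−p̂)(1/n₁+1/n₂)) = √(0.82857·0.17143·0.0192157) = √(0.00272941) = 0.05224.
z = (0.88235 − 0.70667)/0.05224 = 0.17568/0.05224 = 3.363.
p-value = P(Z < 3.363) ≈ 0.9996.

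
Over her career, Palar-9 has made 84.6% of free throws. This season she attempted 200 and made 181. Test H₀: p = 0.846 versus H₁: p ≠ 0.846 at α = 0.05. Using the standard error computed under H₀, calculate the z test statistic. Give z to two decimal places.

p̂ = 181/200 = 0.9050.
Standard error under H₀: √(0.846×0.154/200) = 0.0255.
z = (0.9050 − 0.846)/0.0255 = 0.0590/0.0255 = 2.31.
p-value = 2·P(Z > 2.312) ≈ 0.0208; since p < α = 0.05, reject H₀.

z = 2.31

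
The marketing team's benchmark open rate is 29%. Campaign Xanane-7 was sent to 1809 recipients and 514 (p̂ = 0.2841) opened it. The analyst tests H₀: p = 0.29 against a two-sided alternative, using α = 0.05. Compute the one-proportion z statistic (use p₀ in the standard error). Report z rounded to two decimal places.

p̂ = 514/1809 = 0.2841.
SE = √(p₀(1−p₀)/n) = √(0.2059/1809) = 0.0107.
z = (0.2841 − 0.29)/0.0107 = -0.0059/0.0107 = -0.55.
Two-sided p-value ≈ 2·Φ(−0.550) = 0.5825. With α = 0.05, fail to reject H₀.

z = -0.55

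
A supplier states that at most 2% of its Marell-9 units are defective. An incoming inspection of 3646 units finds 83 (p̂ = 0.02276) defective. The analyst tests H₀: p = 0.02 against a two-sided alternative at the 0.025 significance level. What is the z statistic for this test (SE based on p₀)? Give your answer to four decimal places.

z = 1.1924

p̂ = 83/3646 = 0.0227647.
SE = √(p₀(1−p₀)/n) = √(0.0196/3646) = 0.0023186.
z = (0.0227647 − 0.02)/0.0023186 = 0.0027647/0.0023186 = 1.1924.
p-value = 2·P(Z > 1.192) ≈ 0.2331. With α = 0.025, fail to reject H₀.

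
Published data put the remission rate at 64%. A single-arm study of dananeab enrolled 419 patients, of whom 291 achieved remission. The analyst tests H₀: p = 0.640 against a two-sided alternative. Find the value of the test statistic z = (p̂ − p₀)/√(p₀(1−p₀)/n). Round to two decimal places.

p̂ = 291/419 ≈ 0.69451.
Under H₀, SE = √(0.64·0.36/419) = √(0.000549881) = 0.02345.
z = (0.69451 − 0.64)/0.02345 = 0.05451/0.02345 = 2.32.

z = 2.32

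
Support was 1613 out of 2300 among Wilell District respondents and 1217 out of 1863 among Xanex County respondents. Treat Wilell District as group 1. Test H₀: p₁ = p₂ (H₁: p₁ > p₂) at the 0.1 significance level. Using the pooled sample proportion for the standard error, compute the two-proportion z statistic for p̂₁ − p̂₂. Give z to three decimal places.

z = 3.305

p̂₁ = 1613/2300 ≈ 0.70130, p̂₂ = 1217/1863 ≈ 0.65325.
Pooled p̂ = (1613+1217)/(2300+1863) = 2830/4163 = 0.67980.
SE = √(p̂(1−p̂)(1/n₁+1/n₂)) = √(0.67980·0.32020·0.000971551) = √(0.00021148) = 0.01454.
z = (0.70130 − 0.65325)/0.01454 = 0.04805/0.01454 = 3.305.
p-value = P(Z > 3.305) ≈ 0.0005. With α = 0.1, reject H₀.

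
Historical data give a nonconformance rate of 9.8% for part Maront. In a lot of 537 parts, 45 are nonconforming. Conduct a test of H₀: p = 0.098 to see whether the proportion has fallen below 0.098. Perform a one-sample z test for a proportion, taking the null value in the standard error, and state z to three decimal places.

z = -1.107

p̂ = 45/537 ≈ 0.08380.
Under H₀, SE = √(0.098·0.902/537) = √(0.000164611) = 0.01283.
z = (0.08380 − 0.098)/0.01283 = -0.01420/0.01283 = -1.107.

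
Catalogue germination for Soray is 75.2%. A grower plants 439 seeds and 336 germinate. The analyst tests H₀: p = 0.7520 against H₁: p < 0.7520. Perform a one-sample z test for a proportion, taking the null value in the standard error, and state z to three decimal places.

z = 0.649

p̂ = 336/439 = 0.76538.
Standard error under H₀: √(0.752×0.248/439) = 0.02061.
z = (0.76538 − 0.752)/0.02061 = 0.01338/0.02061 = 0.649.
p-value = P(Z < 0.649) ≈ 0.7418.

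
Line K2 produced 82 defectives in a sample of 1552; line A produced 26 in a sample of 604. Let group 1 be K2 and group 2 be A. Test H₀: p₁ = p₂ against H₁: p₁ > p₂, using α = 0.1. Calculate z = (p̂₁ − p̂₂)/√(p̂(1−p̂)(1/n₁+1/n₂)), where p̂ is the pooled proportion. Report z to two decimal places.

p̂₁ = 82/1552 = 0.05284, p̂₂ = 26/604 = 0.04305.
Pooled p̂ = (82+26)/(1552+604) = 108/2156 = 0.05009.
SE = √(p̂(1−p̂)(1/n₁+1/n₂)) = √(0.05009·0.94991·0.00229996) = √(0.00010944) = 0.01046.
z = (0.05284 − 0.04305)/0.01046 = 0.00979/0.01046 = 0.94.
p-value = P(Z > 0.936) ≈ 0.1747; since p > α = 0.1, fail to reject H₀.

z = 0.94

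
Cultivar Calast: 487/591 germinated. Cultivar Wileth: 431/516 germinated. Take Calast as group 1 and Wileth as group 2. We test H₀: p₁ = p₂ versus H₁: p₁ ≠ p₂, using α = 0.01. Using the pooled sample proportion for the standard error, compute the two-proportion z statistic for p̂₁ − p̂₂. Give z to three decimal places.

z = -0.496

p̂₁ = 487/591 = 0.82403, p̂₂ = 431/516 = 0.83527.
Pooled p̂ = (487+431)/(591+516) = 918/1107 = 0.82927.
SE = √(0.141582 × 0.00363003) = 0.02267.
z = (0.82403 − 0.83527)/0.02267 = -0.01124/0.02267 = -0.496.
p-value = 2·P(Z > 0.496) ≈ 0.6199, so at α = 0.01 we fail to reject H₀.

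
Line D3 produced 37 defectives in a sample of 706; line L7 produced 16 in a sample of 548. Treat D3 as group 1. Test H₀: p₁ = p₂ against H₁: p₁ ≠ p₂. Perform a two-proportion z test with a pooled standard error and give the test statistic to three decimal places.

z = 2.026

p̂₁ = 37/706 ≈ 0.052408, p̂₂ = 16/548 ≈ 0.029197.
Pooled p̂ = (37+16)/(706+548) = 53/1254 = 0.042265.
SE = √(p̂(1−p̂)(1/n₁+1/n₂)) = √(0.042265·0.957735·0.00324125) = √(0.000131201) = 0.011454.
z = (0.052408 − 0.029197)/0.011454 = 0.023211/0.011454 = 2.026.
Two-sided p-value ≈ 2·Φ(−2.026) = 0.0427.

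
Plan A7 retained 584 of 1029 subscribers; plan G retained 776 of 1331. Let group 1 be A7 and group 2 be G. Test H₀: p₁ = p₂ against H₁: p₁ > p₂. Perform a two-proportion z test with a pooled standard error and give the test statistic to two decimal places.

p̂₁ = 584/1029 ≈ 0.56754, p̂₂ = 776/1331 ≈ 0.58302.
Pooled p̂ = (584+776)/(1029+1331) = 1360/2360 = 0.57627.
SE = √(p̂(1−p̂)(1/n₁+1/n₂)) = √(0.57627·0.42373·0.00172313) = √(0.000420759) = 0.02051.
z = (0.56754 − 0.58302)/0.02051 = -0.01548/0.02051 = -0.75.

z = -0.75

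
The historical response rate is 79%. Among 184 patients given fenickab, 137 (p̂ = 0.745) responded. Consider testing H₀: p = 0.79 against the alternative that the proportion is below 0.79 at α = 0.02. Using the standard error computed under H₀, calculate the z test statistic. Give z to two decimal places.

z = -1.51

p̂ = 137/184 ≈ 0.7446.
Standard error under H₀: √(0.79×0.21/184) = 0.0300.
z = (0.7446 − 0.79)/0.0300 = -0.0454/0.0300 = -1.51.
p-value = P(Z < -1.513) ≈ 0.0651, so at α = 0.02 we fail to reject H₀.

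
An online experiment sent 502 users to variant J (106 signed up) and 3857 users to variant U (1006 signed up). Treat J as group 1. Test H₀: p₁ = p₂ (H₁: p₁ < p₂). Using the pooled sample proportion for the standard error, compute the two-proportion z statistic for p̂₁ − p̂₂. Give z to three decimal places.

z = -2.401

p̂₁ = 106/502 ≈ 0.21116, p̂₂ = 1006/3857 ≈ 0.26082.
Pooled p̂ = (106+1006)/(502+3857) = 1112/4359 = 0.25510.
SE = √(0.190026 × 0.0022513) = 0.02068.
z = (0.21116 − 0.26082)/0.02068 = -0.04966/0.02068 = -2.401.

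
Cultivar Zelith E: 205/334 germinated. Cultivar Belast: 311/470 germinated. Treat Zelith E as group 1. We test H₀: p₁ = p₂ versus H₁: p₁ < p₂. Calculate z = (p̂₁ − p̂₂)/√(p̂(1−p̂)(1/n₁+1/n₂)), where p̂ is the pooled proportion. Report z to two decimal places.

p̂₁ = 205/334 = 0.6138, p̂₂ = 311/470 = 0.6617.
Pooled p̂ = (205+311)/(334+470) = 516/804 = 0.6418.
SE = √(0.229895 × 0.00512167) = 0.0343.
z = (0.6138 − 0.6617)/0.0343 = -0.0479/0.0343 = -1.40.

z = -1.40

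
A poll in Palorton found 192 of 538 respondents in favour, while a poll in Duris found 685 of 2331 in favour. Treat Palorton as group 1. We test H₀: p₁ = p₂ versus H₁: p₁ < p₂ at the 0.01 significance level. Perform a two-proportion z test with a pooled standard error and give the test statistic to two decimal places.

z = 2.86

p̂₁ = 192/538 = 0.3569, p̂₂ = 685/2331 = 0.2939.
Pooled p̂ = (192+685)/(538+2331) = 877/2869 = 0.3057.
SE = √(0.21224 × 0.00228774) = 0.0220.
z = (0.3569 − 0.2939)/0.0220 = 0.0630/0.0220 = 2.86.
p-value = P(Z < 2.860) ≈ 0.9979. With α = 0.01, fail to reject H₀.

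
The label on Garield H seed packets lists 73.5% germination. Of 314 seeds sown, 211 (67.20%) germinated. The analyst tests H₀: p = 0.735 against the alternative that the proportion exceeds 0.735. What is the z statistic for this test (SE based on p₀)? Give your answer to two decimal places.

z = -2.53

p̂ = 211/314 = 0.6720.
SE = √(p₀(1−p₀)/n) = √(0.19478/314) = 0.0249.
z = (0.6720 − 0.735)/0.0249 = -0.0630/0.0249 = -2.53.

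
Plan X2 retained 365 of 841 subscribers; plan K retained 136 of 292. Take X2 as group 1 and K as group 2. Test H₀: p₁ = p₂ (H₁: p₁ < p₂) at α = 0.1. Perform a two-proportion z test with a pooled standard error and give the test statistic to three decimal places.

z = -0.941

p̂₁ = 365/841 = 0.43401, p̂₂ = 136/292 = 0.46575.
Pooled p̂ = (365+136)/(841+292) = 501/1133 = 0.44219.
SE = √(p̂(1−p̂)(1/n₁+1/n₂)) = √(0.44219·0.55781·0.00461372) = √(0.00113801) = 0.03373.
z = (0.43401 − 0.46575)/0.03373 = -0.03174/0.03373 = -0.941.
p-value = P(Z < -0.941) ≈ 0.1733, so at α = 0.1 we fail to reject H₀.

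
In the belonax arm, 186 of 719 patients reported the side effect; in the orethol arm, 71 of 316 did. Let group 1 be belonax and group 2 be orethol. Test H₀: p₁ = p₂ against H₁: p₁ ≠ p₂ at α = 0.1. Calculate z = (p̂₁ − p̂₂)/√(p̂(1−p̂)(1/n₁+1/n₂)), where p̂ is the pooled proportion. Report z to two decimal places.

z = 1.17

p̂₁ = 186/719 ≈ 0.25869, p̂₂ = 71/316 ≈ 0.22468.
Pooled p̂ = (186+71)/(719+316) = 257/1035 = 0.24831.
SE = √(0.186652 × 0.00455538) = 0.02916.
z = (0.25869 − 0.22468)/0.02916 = 0.03401/0.02916 = 1.17.
Two-sided p-value ≈ 2·Φ(−1.166) = 0.2435; since p > α = 0.1, fail to reject H₀.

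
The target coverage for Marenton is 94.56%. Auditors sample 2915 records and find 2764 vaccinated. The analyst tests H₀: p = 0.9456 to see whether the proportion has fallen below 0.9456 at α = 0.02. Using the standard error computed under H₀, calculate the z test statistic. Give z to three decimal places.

p̂ = 2764/2915 = 0.94820.
Under H₀, SE = √(0.9456·0.0544/2915) = √(1.76469e-05) = 0.00420.
z = (0.94820 − 0.9456)/0.00420 = 0.00260/0.00420 = 0.619.
p-value = P(Z < 0.619) ≈ 0.7319, so at α = 0.02 we fail to reject H₀.

z = 0.619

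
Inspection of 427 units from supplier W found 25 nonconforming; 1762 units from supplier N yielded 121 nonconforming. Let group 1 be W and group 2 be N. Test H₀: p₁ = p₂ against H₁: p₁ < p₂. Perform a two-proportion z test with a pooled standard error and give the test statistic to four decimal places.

p̂₁ = 25/427 ≈ 0.058548, p̂₂ = 121/1762 ≈ 0.068672.
Pooled p̂ = (25+121)/(427+1762) = 146/2189 = 0.066697.
SE = √(p̂(1−p̂)(1/n₁+1/n₂)) = √(0.066697·0.933303·0.00290946) = √(0.00018111) = 0.013458.
z = (0.058548 − 0.068672)/0.013458 = -0.010124/0.013458 = -0.7523.
p-value = P(Z < -0.752) ≈ 0.2259.

z = -0.7523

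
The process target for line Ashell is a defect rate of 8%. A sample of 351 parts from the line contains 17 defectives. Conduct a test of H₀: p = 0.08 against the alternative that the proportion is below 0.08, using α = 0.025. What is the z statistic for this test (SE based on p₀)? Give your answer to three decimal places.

p̂ = 17/351 ≈ 0.04843.
Under H₀, SE = √(0.08·0.92/351) = √(0.000209687) = 0.01448.
z = (0.04843 − 0.08)/0.01448 = -0.03157/0.01448 = -2.180.
p-value = P(Z < -2.180) ≈ 0.0146. With α = 0.025, reject H₀.

z = -2.180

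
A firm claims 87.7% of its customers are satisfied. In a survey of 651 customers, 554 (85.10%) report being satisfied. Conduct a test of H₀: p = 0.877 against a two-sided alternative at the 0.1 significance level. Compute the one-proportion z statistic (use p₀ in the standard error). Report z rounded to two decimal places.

p̂ = 554/651 ≈ 0.8510.
Under H₀, SE = √(0.877·0.123/651) = √(0.0001657) = 0.0129.
z = (0.8510 − 0.877)/0.0129 = -0.0260/0.0129 = -2.02.
p-value = 2·P(Z > 2.020) ≈ 0.0434. With α = 0.1, reject H₀.

z = -2.02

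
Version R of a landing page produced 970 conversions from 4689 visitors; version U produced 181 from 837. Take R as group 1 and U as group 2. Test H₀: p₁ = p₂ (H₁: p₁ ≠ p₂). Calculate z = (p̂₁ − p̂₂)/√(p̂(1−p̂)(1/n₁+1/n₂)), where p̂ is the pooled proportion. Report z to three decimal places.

p̂₁ = 970/4689 ≈ 0.206867, p̂₂ = 181/837 ≈ 0.216249.
Pooled p̂ = (970+181)/(4689+837) = 1151/5526 = 0.208288.
SE = √(p̂(1−p̂)(1/n₁+1/n₂)) = √(0.208288·0.791712·0.00140801) = √(0.000232186) = 0.015238.
z = (0.206867 − 0.216249)/0.015238 = -0.009382/0.015238 = -0.616.
Two-sided p-value ≈ 2·Φ(−0.616) = 0.5381.

z = -0.616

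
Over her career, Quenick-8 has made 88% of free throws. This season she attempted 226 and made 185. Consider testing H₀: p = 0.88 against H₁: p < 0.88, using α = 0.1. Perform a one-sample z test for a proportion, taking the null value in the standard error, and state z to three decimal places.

p̂ = 185/226 ≈ 0.81858.
SE = √(p₀(1−p₀)/n) = √(0.1056/226) = 0.02162.
z = (0.81858 − 0.88)/0.02162 = -0.06142/0.02162 = -2.841.
p-value = P(Z < -2.841) ≈ 0.0022; since p < α = 0.1, reject H₀.

z = -2.841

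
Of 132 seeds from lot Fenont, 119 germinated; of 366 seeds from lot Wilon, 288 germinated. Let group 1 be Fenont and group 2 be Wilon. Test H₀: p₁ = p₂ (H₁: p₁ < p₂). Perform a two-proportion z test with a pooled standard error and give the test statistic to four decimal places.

z = 2.9216

p̂₁ = 119/132 = 0.901515, p̂₂ = 288/366 = 0.786885.
Pooled p̂ = (119+288)/(132+366) = 407/498 = 0.817269.
SE = √(p̂(1−p̂)(1/n₁+1/n₂)) = √(0.817269·0.182731·0.010308) = √(0.0015394) = 0.039235.
z = (0.901515 − 0.786885)/0.039235 = 0.114630/0.039235 = 2.9216.
p-value = P(Z < 2.922) ≈ 0.9983.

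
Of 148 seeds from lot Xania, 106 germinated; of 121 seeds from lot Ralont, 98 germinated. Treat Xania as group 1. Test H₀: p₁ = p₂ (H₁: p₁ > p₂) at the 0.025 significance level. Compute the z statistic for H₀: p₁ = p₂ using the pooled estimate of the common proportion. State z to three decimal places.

p̂₁ = 106/148 ≈ 0.71622, p̂₂ = 98/121 ≈ 0.80992.
Pooled p̂ = (106+98)/(148+121) = 204/269 = 0.75836.
SE = √(p̂(1−p̂)(1/n₁+1/n₂)) = √(0.75836·0.24164·0.0150212) = √(0.00275261) = 0.05247.
z = (0.71622 − 0.80992)/0.05247 = -0.09370/0.05247 = -1.786.
p-value = P(Z > -1.786) ≈ 0.9629; since p > α = 0.025, fail to reject H₀.

z = -1.786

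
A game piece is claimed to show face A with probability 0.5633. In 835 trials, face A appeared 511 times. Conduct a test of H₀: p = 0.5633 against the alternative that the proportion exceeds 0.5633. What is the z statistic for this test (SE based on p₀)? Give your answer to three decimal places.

p̂ = 511/835 = 0.611976.
Under H₀, SE = √(0.5633·0.4367/835) = √(0.000294603) = 0.017164.
z = (0.611976 − 0.5633)/0.017164 = 0.048676/0.017164 = 2.836.

z = 2.836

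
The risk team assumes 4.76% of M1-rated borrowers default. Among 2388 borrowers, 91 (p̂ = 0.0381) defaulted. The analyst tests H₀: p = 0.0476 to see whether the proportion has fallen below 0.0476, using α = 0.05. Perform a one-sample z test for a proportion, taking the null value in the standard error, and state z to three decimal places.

p̂ = 91/2388 ≈ 0.038107.
SE = √(p₀(1−p₀)/n) = √(0.045334/2388) = 0.004357.
z = (0.038107 − 0.0476)/0.004357 = -0.009493/0.004357 = -2.179.
p-value = P(Z < -2.179) ≈ 0.0147; since p < α = 0.05, reject H₀.

z = -2.179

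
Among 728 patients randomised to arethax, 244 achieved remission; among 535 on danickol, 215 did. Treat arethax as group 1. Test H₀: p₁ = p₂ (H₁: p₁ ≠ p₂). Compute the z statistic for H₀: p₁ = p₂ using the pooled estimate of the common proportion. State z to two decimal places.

z = -2.44

p̂₁ = 244/728 ≈ 0.33516, p̂₂ = 215/535 ≈ 0.40187.
Pooled p̂ = (244+215)/(728+535) = 459/1263 = 0.36342.
SE = √(p̂(1−p̂)(1/n₁+1/n₂)) = √(0.36342·0.63658·0.00324279) = √(0.000750205) = 0.02739.
z = (0.33516 − 0.40187)/0.02739 = -0.06671/0.02739 = -2.44.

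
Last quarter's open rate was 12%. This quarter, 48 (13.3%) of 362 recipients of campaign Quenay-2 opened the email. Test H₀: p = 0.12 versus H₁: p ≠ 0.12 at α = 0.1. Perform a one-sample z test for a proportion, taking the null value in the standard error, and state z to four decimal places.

z = 0.7375

p̂ = 48/362 ≈ 0.132597.
Standard error under H₀: √(0.12×0.88/362) = 0.017080.
z = (0.132597 − 0.12)/0.017080 = 0.012597/0.017080 = 0.7375.
p-value = 2·P(Z > 0.738) ≈ 0.4608, so at α = 0.1 we fail to reject H₀.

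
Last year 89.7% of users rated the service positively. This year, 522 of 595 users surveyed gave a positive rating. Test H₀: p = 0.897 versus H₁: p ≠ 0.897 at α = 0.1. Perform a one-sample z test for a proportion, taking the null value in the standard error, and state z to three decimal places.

z = -1.580

p̂ = 522/595 = 0.87731.
Standard error under H₀: √(0.897×0.103/595) = 0.01246.
z = (0.87731 − 0.897)/0.01246 = -0.01969/0.01246 = -1.580.
p-value = 2·P(Z > 1.580) ≈ 0.1141. With α = 0.1, fail to reject H₀.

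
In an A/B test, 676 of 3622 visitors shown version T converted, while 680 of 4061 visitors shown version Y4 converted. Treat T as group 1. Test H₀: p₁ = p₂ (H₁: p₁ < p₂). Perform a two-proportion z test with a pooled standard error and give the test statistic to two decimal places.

z = 2.20

p̂₁ = 676/3622 = 0.18664, p̂₂ = 680/4061 = 0.16745.
Pooled p̂ = (676+680)/(3622+4061) = 1356/7683 = 0.17649.
SE = √(0.145344 × 0.000522335) = 0.00871.
z = (0.18664 − 0.16745)/0.00871 = 0.01919/0.00871 = 2.20.
p-value = P(Z < 2.203) ≈ 0.9862.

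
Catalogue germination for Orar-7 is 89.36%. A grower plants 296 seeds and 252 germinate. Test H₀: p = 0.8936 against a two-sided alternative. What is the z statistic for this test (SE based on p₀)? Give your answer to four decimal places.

p̂ = 252/296 ≈ 0.8513514.
Standard error under H₀: √(0.8936×0.1064/296) = 0.0179224.
z = (0.8513514 − 0.8936)/0.0179224 = -0.0422486/0.0179224 = -2.3573.
p-value = 2·P(Z > 2.357) ≈ 0.0184.

z = -2.3573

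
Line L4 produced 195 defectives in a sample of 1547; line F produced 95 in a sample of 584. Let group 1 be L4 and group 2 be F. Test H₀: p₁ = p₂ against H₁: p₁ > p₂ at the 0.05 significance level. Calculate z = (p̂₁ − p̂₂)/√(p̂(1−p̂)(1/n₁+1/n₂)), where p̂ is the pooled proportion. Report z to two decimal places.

z = -2.20

p̂₁ = 195/1547 ≈ 0.12605, p̂₂ = 95/584 ≈ 0.16267.
Pooled p̂ = (195+95)/(1547+584) = 290/2131 = 0.13609.
SE = √(p̂(1−p̂)(1/n₁+1/n₂)) = √(0.13609·0.86391·0.00235874) = √(0.00027731) = 0.01665.
z = (0.12605 − 0.16267)/0.01665 = -0.03662/0.01665 = -2.20.
p-value = P(Z > -2.199) ≈ 0.9861, so at α = 0.05 we fail to reject H₀.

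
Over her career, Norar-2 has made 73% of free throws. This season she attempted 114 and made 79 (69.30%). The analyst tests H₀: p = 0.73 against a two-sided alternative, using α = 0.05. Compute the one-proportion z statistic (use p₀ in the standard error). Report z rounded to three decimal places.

z = -0.890

p̂ = 79/114 ≈ 0.69298.
SE = √(p₀(1−p₀)/n) = √(0.1971/114) = 0.04158.
z = (0.69298 − 0.73)/0.04158 = -0.03702/0.04158 = -0.890.
Two-sided p-value ≈ 2·Φ(−0.890) = 0.3733, so at α = 0.05 we fail to reject H₀.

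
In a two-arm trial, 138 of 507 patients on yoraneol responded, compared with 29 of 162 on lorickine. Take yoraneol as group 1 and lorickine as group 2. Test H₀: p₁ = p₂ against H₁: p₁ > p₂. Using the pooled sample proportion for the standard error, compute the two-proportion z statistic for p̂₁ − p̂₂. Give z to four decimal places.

p̂₁ = 138/507 = 0.272189, p̂₂ = 29/162 = 0.179012.
Pooled p̂ = (138+29)/(507+162) = 167/669 = 0.249626.
SE = √(0.187313 × 0.00814523) = 0.039060.
z = (0.272189 − 0.179012)/0.039060 = 0.093177/0.039060 = 2.3855.
p-value = P(Z > 2.385) ≈ 0.0085.

z = 2.3855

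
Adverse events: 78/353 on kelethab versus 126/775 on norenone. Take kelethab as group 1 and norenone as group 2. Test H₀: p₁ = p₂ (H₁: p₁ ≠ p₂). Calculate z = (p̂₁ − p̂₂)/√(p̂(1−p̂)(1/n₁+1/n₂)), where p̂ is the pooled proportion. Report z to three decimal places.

p̂₁ = 78/353 ≈ 0.220963, p̂₂ = 126/775 ≈ 0.162581.
Pooled p̂ = (78+126)/(353+775) = 204/1128 = 0.180851.
SE = √(0.148144 × 0.00412318) = 0.024715.
z = (0.220963 − 0.162581)/0.024715 = 0.058382/0.024715 = 2.362.

z = 2.362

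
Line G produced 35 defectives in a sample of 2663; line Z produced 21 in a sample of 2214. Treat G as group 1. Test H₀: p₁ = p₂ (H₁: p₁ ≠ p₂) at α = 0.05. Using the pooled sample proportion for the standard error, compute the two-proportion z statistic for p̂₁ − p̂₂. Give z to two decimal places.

p̂₁ = 35/2663 ≈ 0.01314, p̂₂ = 21/2214 ≈ 0.00949.
Pooled p̂ = (35+21)/(2663+2214) = 56/4877 = 0.01148.
SE = √(p̂(1−p̂)(1/n₁+1/n₂)) = √(0.01148·0.98852·0.000827188) = √(9.38909e-06) = 0.00306.
z = (0.01314 − 0.00949)/0.00306 = 0.00365/0.00306 = 1.19.
Two-sided p-value ≈ 2·Φ(−1.194) = 0.2326; since p > α = 0.05, fail to reject H₀.

z = 1.19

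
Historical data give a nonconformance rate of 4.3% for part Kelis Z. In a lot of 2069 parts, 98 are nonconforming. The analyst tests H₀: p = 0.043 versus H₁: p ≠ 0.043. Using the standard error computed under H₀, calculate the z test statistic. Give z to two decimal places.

p̂ = 98/2069 ≈ 0.0474.
Standard error under H₀: √(0.043×0.957/2069) = 0.0045.
z = (0.0474 − 0.043)/0.0045 = 0.0044/0.0045 = 0.98.

z = 0.98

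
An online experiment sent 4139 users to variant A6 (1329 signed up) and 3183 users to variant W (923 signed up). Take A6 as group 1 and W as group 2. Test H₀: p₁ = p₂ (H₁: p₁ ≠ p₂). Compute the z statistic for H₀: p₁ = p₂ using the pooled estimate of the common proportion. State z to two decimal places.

p̂₁ = 1329/4139 = 0.32109, p̂₂ = 923/3183 = 0.28998.
Pooled p̂ = (1329+923)/(4139+3183) = 2252/7322 = 0.30757.
SE = √(p̂(1−p̂)(1/n₁+1/n₂)) = √(0.30757·0.69243·0.000555773) = √(0.000118363) = 0.01088.
z = (0.32109 − 0.28998)/0.01088 = 0.03111/0.01088 = 2.86.
p-value = 2·P(Z > 2.860) ≈ 0.0042.

z = 2.86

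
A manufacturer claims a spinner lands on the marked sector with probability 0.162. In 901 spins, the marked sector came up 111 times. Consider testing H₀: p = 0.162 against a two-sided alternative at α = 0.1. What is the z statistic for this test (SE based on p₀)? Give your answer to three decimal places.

p̂ = 111/901 = 0.123196.
Standard error under H₀: √(0.162×0.838/901) = 0.012275.
z = (0.123196 − 0.162)/0.012275 = -0.038804/0.012275 = -3.161.
Two-sided p-value ≈ 2·Φ(−3.161) = 0.0016, so at α = 0.1 we reject H₀.

z = -3.161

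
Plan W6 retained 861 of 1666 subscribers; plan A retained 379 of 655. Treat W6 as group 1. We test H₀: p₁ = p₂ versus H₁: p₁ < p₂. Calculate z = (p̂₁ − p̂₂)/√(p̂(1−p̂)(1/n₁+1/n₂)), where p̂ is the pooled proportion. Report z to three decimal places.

p̂₁ = 861/1666 ≈ 0.51681, p̂₂ = 379/655 ≈ 0.57863.
Pooled p̂ = (861+379)/(1666+655) = 1240/2321 = 0.53425.
SE = √(0.248827 × 0.00212696) = 0.02301.
z = (0.51681 − 0.57863)/0.02301 = -0.06182/0.02301 = -2.687.
p-value = P(Z < -2.687) ≈ 0.0036.

z = -2.687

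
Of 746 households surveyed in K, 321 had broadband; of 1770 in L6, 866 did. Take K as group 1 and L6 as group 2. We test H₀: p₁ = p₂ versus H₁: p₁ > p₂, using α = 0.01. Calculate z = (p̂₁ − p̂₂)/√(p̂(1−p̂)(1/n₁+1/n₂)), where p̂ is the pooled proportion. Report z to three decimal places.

p̂₁ = 321/746 ≈ 0.430295, p̂₂ = 866/1770 ≈ 0.489266.
Pooled p̂ = (321+866)/(746+1770) = 1187/2516 = 0.471781.
SE = √(0.249204 × 0.00190545) = 0.021791.
z = (0.430295 − 0.489266)/0.021791 = -0.058971/0.021791 = -2.706.
p-value = P(Z > -2.706) ≈ 0.9966. With α = 0.01, fail to reject H₀.

z = -2.706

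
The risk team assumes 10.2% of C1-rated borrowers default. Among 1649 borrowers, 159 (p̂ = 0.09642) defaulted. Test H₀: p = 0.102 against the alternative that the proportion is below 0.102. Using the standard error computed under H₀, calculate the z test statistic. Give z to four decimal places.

p̂ = 159/1649 ≈ 0.096422.
Standard error under H₀: √(0.102×0.898/1649) = 0.007453.
z = (0.096422 − 0.102)/0.007453 = -0.005578/0.007453 = -0.7484.
p-value = P(Z < -0.748) ≈ 0.2271.

z = -0.7484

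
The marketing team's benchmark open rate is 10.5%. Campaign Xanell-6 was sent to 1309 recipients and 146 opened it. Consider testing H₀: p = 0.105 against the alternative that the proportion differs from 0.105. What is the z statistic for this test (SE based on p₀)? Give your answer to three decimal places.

p̂ = 146/1309 = 0.111536.
Under H₀, SE = √(0.105·0.895/1309) = √(7.17914e-05) = 0.008473.
z = (0.111536 − 0.105)/0.008473 = 0.006536/0.008473 = 0.771.

z = 0.771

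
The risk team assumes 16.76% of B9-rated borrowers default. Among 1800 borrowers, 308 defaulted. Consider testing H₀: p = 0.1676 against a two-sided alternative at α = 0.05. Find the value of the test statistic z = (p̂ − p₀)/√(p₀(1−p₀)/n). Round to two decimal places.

p̂ = 308/1800 = 0.1711.
Under H₀, SE = √(0.1676·0.8324/1800) = √(7.75057e-05) = 0.0088.
z = (0.1711 − 0.1676)/0.0088 = 0.0035/0.0088 = 0.40.
Two-sided p-value ≈ 2·Φ(−0.399) = 0.6900, so at α = 0.05 we fail to reject H₀.

z = 0.40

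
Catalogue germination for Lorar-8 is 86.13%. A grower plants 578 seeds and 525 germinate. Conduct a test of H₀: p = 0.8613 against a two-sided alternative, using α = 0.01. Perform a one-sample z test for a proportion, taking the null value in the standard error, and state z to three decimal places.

p̂ = 525/578 = 0.908304.
Standard error under H₀: √(0.8613×0.1387/578) = 0.014376.
z = (0.908304 − 0.8613)/0.014376 = 0.047004/0.014376 = 3.270.
p-value = 2·P(Z > 3.270) ≈ 0.0011. With α = 0.01, reject H₀.

z = 3.270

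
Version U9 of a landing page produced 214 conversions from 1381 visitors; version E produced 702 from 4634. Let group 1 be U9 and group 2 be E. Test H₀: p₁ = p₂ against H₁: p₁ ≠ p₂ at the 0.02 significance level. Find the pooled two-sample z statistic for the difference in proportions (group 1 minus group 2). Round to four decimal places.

p̂₁ = 214/1381 ≈ 0.154960, p̂₂ = 702/4634 ≈ 0.151489.
Pooled p̂ = (214+702)/(1381+4634) = 916/6015 = 0.152286.
SE = √(0.129095 × 0.000939909) = 0.011015.
z = (0.154960 − 0.151489)/0.011015 = 0.003471/0.011015 = 0.3151.
p-value = 2·P(Z > 0.315) ≈ 0.7527; since p > α = 0.02, fail to reject H₀.

z = 0.3151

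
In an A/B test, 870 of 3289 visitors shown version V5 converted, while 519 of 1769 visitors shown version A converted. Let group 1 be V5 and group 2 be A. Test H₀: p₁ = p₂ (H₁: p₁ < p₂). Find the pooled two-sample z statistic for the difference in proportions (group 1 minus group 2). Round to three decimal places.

z = -2.194

p̂₁ = 870/3289 = 0.26452, p̂₂ = 519/1769 = 0.29339.
Pooled p̂ = (870+519)/(3289+1769) = 1389/5058 = 0.27461.
SE = √(p̂(1−p̂)(1/n₁+1/n₂)) = √(0.27461·0.72539·0.000869335) = √(0.000173173) = 0.01316.
z = (0.26452 − 0.29339)/0.01316 = -0.02887/0.01316 = -2.194.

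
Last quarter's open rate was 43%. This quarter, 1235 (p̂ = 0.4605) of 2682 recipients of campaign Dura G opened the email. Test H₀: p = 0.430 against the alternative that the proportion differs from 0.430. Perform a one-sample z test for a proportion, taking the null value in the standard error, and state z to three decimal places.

z = 3.188

p̂ = 1235/2682 = 0.46048.
Under H₀, SE = √(0.43·0.57/2682) = √(9.1387e-05) = 0.00956.
z = (0.46048 − 0.43)/0.00956 = 0.03048/0.00956 = 3.188.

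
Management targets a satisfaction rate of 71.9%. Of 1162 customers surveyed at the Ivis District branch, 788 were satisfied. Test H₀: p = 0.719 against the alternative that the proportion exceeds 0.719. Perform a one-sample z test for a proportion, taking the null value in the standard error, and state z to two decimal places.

z = -3.10

p̂ = 788/1162 ≈ 0.6781.
Under H₀, SE = √(0.719·0.281/1162) = √(0.000173872) = 0.0132.
z = (0.6781 − 0.719)/0.0132 = -0.0409/0.0132 = -3.10.
p-value = P(Z > -3.099) ≈ 0.9990.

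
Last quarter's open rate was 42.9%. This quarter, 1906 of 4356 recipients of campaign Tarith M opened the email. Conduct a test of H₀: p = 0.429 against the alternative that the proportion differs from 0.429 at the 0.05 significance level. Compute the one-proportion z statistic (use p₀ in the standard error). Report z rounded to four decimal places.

z = 1.1411

p̂ = 1906/4356 ≈ 0.437557.
Under H₀, SE = √(0.429·0.571/4356) = √(5.62348e-05) = 0.007499.
z = (0.437557 − 0.429)/0.007499 = 0.008557/0.007499 = 1.1411.
p-value = 2·P(Z > 1.141) ≈ 0.2538; since p > α = 0.05, fail to reject H₀.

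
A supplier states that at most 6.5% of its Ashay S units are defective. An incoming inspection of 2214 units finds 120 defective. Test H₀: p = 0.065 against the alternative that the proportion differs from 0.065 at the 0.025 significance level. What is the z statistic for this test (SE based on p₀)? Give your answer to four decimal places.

z = -2.0612

p̂ = 120/2214 = 0.0542005.
Standard error under H₀: √(0.065×0.935/2214) = 0.0052393.
z = (0.0542005 − 0.065)/0.0052393 = -0.0107995/0.0052393 = -2.0612.
Two-sided p-value ≈ 2·Φ(−2.061) = 0.0393. With α = 0.025, fail to reject H₀.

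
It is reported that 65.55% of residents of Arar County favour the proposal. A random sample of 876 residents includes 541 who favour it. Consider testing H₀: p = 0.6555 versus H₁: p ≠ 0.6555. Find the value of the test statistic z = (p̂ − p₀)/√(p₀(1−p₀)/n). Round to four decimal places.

p̂ = 541/876 ≈ 0.6175799.
Under H₀, SE = √(0.6555·0.3445/876) = √(0.000257785) = 0.0160557.
z = (0.6175799 − 0.6555)/0.0160557 = -0.0379201/0.0160557 = -2.3618.
p-value = 2·P(Z > 2.362) ≈ 0.0182.

z = -2.3618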